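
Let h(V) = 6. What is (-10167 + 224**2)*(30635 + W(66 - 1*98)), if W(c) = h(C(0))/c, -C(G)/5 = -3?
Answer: 19610691413/16 ≈ 1.2257e+9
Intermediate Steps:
C(G) = 15 (C(G) = -5*(-3) = 15)
W(c) = 6/c
(-10167 + 224**2)*(30635 + W(66 - 1*98)) = (-10167 + 224**2)*(30635 + 6/(66 - 1*98)) = (-10167 + 50176)*(30635 + 6/(66 - 98)) = 40009*(30635 + 6/(-32)) = 40009*(30635 + 6*(-1/32)) = 40009*(30635 - 3/16) = 40009*(490157/16) = 19610691413/16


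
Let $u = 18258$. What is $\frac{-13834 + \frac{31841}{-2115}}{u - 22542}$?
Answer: $\frac{4184393}{1294380} \approx 3.2327$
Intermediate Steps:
$\frac{-13834 + \frac{31841}{-2115}}{u - 22542} = \frac{-13834 + \frac{31841}{-2115}}{18258 - 22542} = \frac{-13834 + 31841 \left(- \frac{1}{2115}\right)}{-4284} = \left(-13834 - \frac{31841}{2115}\right) \left(- \frac{1}{4284}\right) = \left(- \frac{29290751}{2115}\right) \left(- \frac{1}{4284}\right) = \frac{4184393}{1294380}$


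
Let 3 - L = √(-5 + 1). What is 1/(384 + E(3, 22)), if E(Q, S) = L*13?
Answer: 423/179605 + 26*I/179605 ≈ 0.0023552 + 0.00014476*I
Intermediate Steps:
L = 3 - 2*I (L = 3 - √(-5 + 1) = 3 - √(-4) = 3 - 2*I ≈ 3.0 - 2.0*I)
E(Q, S) = 39 - 26*I (E(Q, S) = (3 - 2*I)*13 = 39 - 26*I)
1/(384 + E(3, 22)) = 1/(384 + (39 - 26*I)) = 1/(423 - 26*I) = (423 + 26*I)/179605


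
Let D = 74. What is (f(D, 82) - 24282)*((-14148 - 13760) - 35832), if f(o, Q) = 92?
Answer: 1541870600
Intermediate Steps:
(f(D, 82) - 24282)*((-14148 - 13760) - 35832) = (92 - 24282)*((-14148 - 13760) - 35832) = -24190*(-27908 - 35832) = -24190*(-63740) = 1541870600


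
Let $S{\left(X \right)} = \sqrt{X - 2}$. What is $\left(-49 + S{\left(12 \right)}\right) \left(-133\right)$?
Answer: $6517 - 133 \sqrt{10} \approx 6096.4$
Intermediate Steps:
$S{\left(X \right)} = \sqrt{-2 + X}$
$\left(-49 + S{\left(12 \right)}\right) \left(-133\right) = \left(-49 + \sqrt{-2 + 12}\right) \left(-133\right) = \left(-49 + \sqrt{10}\right) \left(-133\right) = 6517 - 133 \sqrt{10}$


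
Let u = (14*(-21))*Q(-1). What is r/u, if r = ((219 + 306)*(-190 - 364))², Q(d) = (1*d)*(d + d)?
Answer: -143866875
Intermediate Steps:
Q(d) = 2*d² (Q(d) = d*(2*d) = 2*d²)
u = -588 (u = (14*(-21))*(2*(-1)²) = -588 ≈ -588.00)
r = 84593722500 (r = (525*(-554))² = (-290850)² = 84593722500)
r/u = 84593722500/(-588) = 84593722500*(-1/588) = -143866875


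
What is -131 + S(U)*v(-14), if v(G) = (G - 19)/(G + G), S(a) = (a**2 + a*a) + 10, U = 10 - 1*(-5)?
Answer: 2878/7 ≈ 411.14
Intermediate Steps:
U = 15 (U = 10 + 5 = 15)
S(a) = 10 + 2*a**2 (S(a) = (a**2 + a**2) + 10 = 2*a**2 + 10 = 10 + 2*a**2)
v(G) = (-19 + G)/(2*G) (v(G) = (-19 + G)/((2*G)) = (-19 + G)*(1/(2*G)) = (-19 + G)/(2*G))
-131 + S(U)*v(-14) = -131 + (10 + 2*15**2)*((1/2)*(-19 - 14)/(-14)) = -131 + (10 + 2*225)*((1/2)*(-1/14)*(-33)) = -131 + (10 + 450)*(33/28) = -131 + 460*(33/28) = -131 + 3795/7 = 2878/7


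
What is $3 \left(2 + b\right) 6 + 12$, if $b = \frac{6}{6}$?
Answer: $66$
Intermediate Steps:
$b = 1$ ($b = 6 \cdot \frac{1}{6} = 1$)
$3 \left(2 + b\right) 6 + 12 = 3 \left(2 + 1\right) 6 + 12 = 3 \cdot 3 \cdot 6 + 12 = 9 \cdot 6 + 12 = 54 + 12 = 66$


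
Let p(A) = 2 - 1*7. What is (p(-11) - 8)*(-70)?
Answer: 910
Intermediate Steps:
p(A) = -5 (p(A) = 2 - 7 = -5)
(p(-11) - 8)*(-70) = (-5 - 8)*(-70) = -13*(-70) = 910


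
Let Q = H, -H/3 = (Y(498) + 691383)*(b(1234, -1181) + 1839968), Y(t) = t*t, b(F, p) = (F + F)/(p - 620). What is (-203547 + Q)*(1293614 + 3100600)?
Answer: -41036534732736571856058/1801 ≈ -2.2785e+19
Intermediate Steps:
b(F, p) = 2*F/(-620 + p) (b(F, p) = (2*F)/(-620 + p) = 2*F/(-620 + p))
Y(t) = t²
H = -9338765276763900/1801 (H = -3*(498² + 691383)*(2*1234/(-620 - 1181) + 1839968) = -3*(248004 + 691383)*(2*1234/(-1801) + 1839968) = -2818161*(2*1234*(-1/1801) + 1839968) = -2818161*(-2468/1801 + 1839968) = -2818161*3313779900/1801 = -3*3112921758921300/1801 = -9338765276763900/1801 ≈ -5.1853e+12)
Q = -9338765276763900/1801 ≈ -5.1853e+12
(-203547 + Q)*(1293614 + 3100600) = (-203547 - 9338765276763900/1801)*(1293614 + 3100600) = -9338765643352047/1801*4394214 = -41036534732736571856058/1801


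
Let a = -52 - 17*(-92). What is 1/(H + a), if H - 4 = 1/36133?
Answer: 36133/54777629 ≈ 0.00065963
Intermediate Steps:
H = 144533/36133 (H = 4 + 1/36133 = 144533/36133 ≈ 4.0000)
a = 1512 (a = -52 + 1564 = 1512)
1/(H + a) = 1/(144533/36133 + 1512) = 1/(54777629/36133) = 36133/54777629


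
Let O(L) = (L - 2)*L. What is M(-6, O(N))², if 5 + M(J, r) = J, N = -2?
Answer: 121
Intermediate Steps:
O(L) = L*(-2 + L) (O(L) = (-2 + L)*L = L*(-2 + L))
M(J, r) = -5 + J
M(-6, O(N))² = (-5 - 6)² = (-11)² = 121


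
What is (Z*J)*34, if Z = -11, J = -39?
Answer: 14586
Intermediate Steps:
(Z*J)*34 = -11*(-39)*34 = 429*34 = 14586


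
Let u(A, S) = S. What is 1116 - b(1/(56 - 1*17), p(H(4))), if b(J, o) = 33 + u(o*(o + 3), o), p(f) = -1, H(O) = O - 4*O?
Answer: 1084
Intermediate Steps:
H(O) = -3*O
b(J, o) = 33 + o
1116 - b(1/(56 - 1*17), p(H(4))) = 1116 - (33 - 1) = 1116 - 1*32 = 1116 - 32 = 1084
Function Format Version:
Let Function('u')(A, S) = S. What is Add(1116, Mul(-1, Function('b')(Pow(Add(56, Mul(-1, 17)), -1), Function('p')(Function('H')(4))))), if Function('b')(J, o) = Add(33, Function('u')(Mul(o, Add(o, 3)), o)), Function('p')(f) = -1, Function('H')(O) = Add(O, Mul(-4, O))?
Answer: 1084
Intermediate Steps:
Function('H')(O) = Mul(-3, O)
Function('b')(J, o) = Add(33, o)
Add(1116, Mul(-1, Function('b')(Pow(Add(56, Mul(-1, 17)), -1), Function('p')(Function('H')(4))))) = Add(1116, Mul(-1, Add(33, -1))) = Add(1116, Mul(-1, 32)) = Add(1116, -32) = 1084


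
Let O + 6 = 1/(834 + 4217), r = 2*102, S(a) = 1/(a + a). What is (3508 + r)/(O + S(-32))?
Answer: -1199955968/1944571 ≈ -617.08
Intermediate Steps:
S(a) = 1/(2*a)
r = 204
O = -30305/5051 (O = -6 + 1/(834 + 4217) = -6 + 1/5051 = -30305/5051 ≈ -5.9998)
(3508 + r)/(O + S(-32)) = (3508 + 204)/(-30305/5051 + (½)/(-32)) = 3712/(-30305/5051 + (½)*(-1/32)) = 3712/(-30305/5051 - 1/64) = 3712/(-1944571/323264) = 3712*(-323264/1944571) = -1199955968/1944571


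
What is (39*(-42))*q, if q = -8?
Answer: 13104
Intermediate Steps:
(39*(-42))*q = (39*(-42))*(-8) = -1638*(-8) = 13104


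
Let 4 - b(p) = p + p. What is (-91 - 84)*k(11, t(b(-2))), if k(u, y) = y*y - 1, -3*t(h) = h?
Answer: -9625/9 ≈ -1069.4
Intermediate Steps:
b(p) = 4 - 2*p (b(p) = 4 - (p + p) = 4 - 2*p)
t(h) = -h/3
k(u, y) = -1 + y² (k(u, y) = y² - 1 = -1 + y²)
(-91 - 84)*k(11, t(b(-2))) = (-91 - 84)*(-1 + (-(4 - 2*(-2))/3)²) = -175*(-1 + (-(4 + 4)/3)²) = -175*(-1 + (-⅓*8)²) = -175*(-1 + (-8/3)²) = -175*(-1 + 64/9) = -175*55/9 = -9625/9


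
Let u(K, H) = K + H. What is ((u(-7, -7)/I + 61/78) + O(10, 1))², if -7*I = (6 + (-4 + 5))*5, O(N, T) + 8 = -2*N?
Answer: 90687529/152100 ≈ 596.24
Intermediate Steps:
O(N, T) = -8 - 2*N
I = -5 (I = -(6 + (-4 + 5))*5/7 = -(6 + 1)*5/7 = -5 ≈ -5.0000)
u(K, H) = H + K
((u(-7, -7)/I + 61/78) + O(10, 1))² = (((-7 - 7)/(-5) + 61/78) + (-8 - 2*10))² = ((-14*(-⅕) + 61*(1/78)) + (-8 - 20))² = ((14/5 + 61/78) - 28)² = (1397/390 - 28)² = (-9523/390)² = 90687529/152100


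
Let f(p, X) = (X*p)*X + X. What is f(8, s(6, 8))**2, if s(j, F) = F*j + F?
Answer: 632220736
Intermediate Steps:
s(j, F) = F + F*j
f(p, X) = X + p*X**2 (f(p, X) = p*X**2 + X = X + p*X**2)
f(8, s(6, 8))**2 = ((8*(1 + 6))*(1 + (8*(1 + 6))*8))**2 = ((8*7)*(1 + (8*7)*8))**2 = (56*(1 + 56*8))**2 = (56*(1 + 448))**2 = (56*449)**2 = 25144**2 = 632220736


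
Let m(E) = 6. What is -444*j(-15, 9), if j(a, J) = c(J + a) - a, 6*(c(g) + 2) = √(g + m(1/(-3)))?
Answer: -5772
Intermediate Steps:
c(g) = -2 + √(6 + g)/6 (c(g) = -2 + √(g + 6)/6 = -2 + √(6 + g)/6)
j(a, J) = -2 - a + √(6 + J + a)/6 (j(a, J) = (-2 + √(6 + (J + a))/6) - a = (-2 + √(6 + J + a)/6) - a = -2 - a + √(6 + J + a)/6)
-444*j(-15, 9) = -444*(-2 - 1*(-15) + √(6 + 9 - 15)/6) = -444*(-2 + 15 + √0/6) = -444*(-2 + 15 + (⅙)*0) = -444*(-2 + 15 + 0) = -444*13 = -5772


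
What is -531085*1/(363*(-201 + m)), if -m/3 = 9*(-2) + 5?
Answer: 531085/58806 ≈ 9.0311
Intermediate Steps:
m = 39 (m = -3*(9*(-2) + 5) = -3*(-18 + 5) = -3*(-13) = 39)
-531085*1/(363*(-201 + m)) = -531085*1/(363*(-201 + 39)) = -531085/(363*(-162)) = -531085/(-58806) = -531085*(-1/58806) = 531085/58806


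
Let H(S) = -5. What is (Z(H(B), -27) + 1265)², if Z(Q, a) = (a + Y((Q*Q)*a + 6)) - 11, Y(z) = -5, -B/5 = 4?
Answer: 1493284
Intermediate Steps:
B = -20 (B = -5*4 = -20)
Z(Q, a) = -16 + a (Z(Q, a) = (a - 5) - 11 = (-5 + a) - 11 = -16 + a)
(Z(H(B), -27) + 1265)² = ((-16 - 27) + 1265)² = (-43 + 1265)² = 1222² = 1493284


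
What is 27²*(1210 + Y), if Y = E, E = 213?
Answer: 1037367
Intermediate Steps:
Y = 213
27²*(1210 + Y) = 27²*(1210 + 213) = 729*1423 = 1037367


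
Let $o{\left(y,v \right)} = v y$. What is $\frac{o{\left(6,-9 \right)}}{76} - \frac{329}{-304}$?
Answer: $\frac{113}{304} \approx 0.37171$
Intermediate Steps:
$\frac{o{\left(6,-9 \right)}}{76} - \frac{329}{-304} = \frac{\left(-9\right) 6}{76} - \frac{329}{-304} = \left(-54\right) \frac{1}{76} - - \frac{329}{304} = - \frac{27}{38} + \frac{329}{304} = \frac{113}{304}$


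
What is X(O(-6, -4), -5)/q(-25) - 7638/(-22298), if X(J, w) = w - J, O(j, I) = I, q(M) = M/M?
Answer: -7330/11149 ≈ -0.65746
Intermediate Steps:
q(M) = 1
X(O(-6, -4), -5)/q(-25) - 7638/(-22298) = (-5 - 1*(-4))/1 - 7638/(-22298) = (-5 + 4)*1 - 7638*(-1/22298) = -1*1 + 3819/11149 = -1 + 3819/11149 = -7330/11149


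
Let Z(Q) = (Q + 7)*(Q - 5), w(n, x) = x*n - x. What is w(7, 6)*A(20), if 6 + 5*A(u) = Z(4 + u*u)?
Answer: 5903388/5 ≈ 1.1807e+6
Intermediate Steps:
w(n, x) = -x + n*x (w(n, x) = n*x - x = -x + n*x)
Z(Q) = (-5 + Q)*(7 + Q) (Z(Q) = (7 + Q)*(-5 + Q) = (-5 + Q)*(7 + Q))
A(u) = -33/5 + (4 + u**2)**2/5 + 2*u**2/5 (A(u) = -6/5 + (-35 + (4 + u*u)**2 + 2*(4 + u*u))/5 = -6/5 + (-35 + (4 + u**2)**2 + 2*(4 + u**2))/5 = -6/5 + (-35 + (4 + u**2)**2 + (8 + 2*u**2))/5 = -6/5 + (-27 + (4 + u**2)**2 + 2*u**2)/5 = -6/5 + (-27/5 + (4 + u**2)**2/5 + 2*u**2/5) = -33/5 + (4 + u**2)**2/5 + 2*u**2/5)
w(7, 6)*A(20) = (6*(-1 + 7))*(-17/5 + 2*20**2 + (1/5)*20**4) = (6*6)*(-17/5 + 2*400 + (1/5)*160000) = 36*(-17/5 + 800 + 32000) = 36*(163983/5) = 5903388/5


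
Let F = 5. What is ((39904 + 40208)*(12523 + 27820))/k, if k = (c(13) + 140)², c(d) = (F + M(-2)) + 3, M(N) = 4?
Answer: 201997401/1444 ≈ 1.3989e+5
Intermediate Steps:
c(d) = 12 (c(d) = (5 + 4) + 3 = 9 + 3 = 12)
k = 23104 (k = (12 + 140)² = 152² = 23104)
((39904 + 40208)*(12523 + 27820))/k = ((39904 + 40208)*(12523 + 27820))/23104 = (80112*40343)*(1/23104) = 3231958416*(1/23104) = 201997401/1444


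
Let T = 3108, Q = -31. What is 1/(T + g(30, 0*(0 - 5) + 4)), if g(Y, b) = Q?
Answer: 1/3077 ≈ 0.00032499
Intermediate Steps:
g(Y, b) = -31
1/(T + g(30, 0*(0 - 5) + 4)) = 1/(3108 - 31) = 1/3077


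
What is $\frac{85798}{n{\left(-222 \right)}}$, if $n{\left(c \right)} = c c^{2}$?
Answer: $- \frac{42899}{5470524} \approx -0.0078418$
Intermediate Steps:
$n{\left(c \right)} = c^{3}$
$\frac{85798}{n{\left(-222 \right)}} = \frac{85798}{\left(-222\right)^{3}} = \frac{85798}{-10941048} = 85798 \left(- \frac{1}{10941048}\right) = - \frac{42899}{5470524}$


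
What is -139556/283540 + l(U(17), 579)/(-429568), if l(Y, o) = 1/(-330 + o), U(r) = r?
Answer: -3731812360933/7582031992320 ≈ -0.49219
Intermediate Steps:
-139556/283540 + l(U(17), 579)/(-429568) = -139556/283540 + 1/((-330 + 579)*(-429568)) = -139556*1/283540 - 1/429568/249 = -34889/70885 + (1/249)*(-1/429568) = -34889/70885 - 1/106962432 = -3731812360933/7582031992320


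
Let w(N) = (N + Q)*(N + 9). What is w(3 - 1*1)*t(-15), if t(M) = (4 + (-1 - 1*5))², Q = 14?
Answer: 704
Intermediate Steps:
w(N) = (9 + N)*(14 + N) (w(N) = (N + 14)*(N + 9) = (14 + N)*(9 + N) = (9 + N)*(14 + N))
t(M) = 4 (t(M) = (4 + (-1 - 5))² = (4 - 6)² = (-2)² = 4)
w(3 - 1*1)*t(-15) = (126 + (3 - 1*1)² + 23*(3 - 1*1))*4 = (126 + (3 - 1)² + 23*(3 - 1))*4 = (126 + 2² + 23*2)*4 = (126 + 4 + 46)*4 = 176*4 = 704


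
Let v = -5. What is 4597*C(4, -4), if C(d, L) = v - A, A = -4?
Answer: -4597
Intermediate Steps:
C(d, L) = -1 (C(d, L) = -5 - 1*(-4) = -5 + 4 = -1)
4597*C(4, -4) = 4597*(-1) = -4597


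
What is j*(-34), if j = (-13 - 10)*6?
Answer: 4692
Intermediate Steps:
j = -138 (j = -23*6 = -138)
j*(-34) = -138*(-34) = 4692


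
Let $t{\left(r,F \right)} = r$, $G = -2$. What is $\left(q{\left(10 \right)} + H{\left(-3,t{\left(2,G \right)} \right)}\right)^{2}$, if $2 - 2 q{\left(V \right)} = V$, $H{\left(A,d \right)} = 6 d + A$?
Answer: $25$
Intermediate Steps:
$H{\left(A,d \right)} = A + 6 d$
$q{\left(V \right)} = 1 - \frac{V}{2}$
$\left(q{\left(10 \right)} + H{\left(-3,t{\left(2,G \right)} \right)}\right)^{2} = \left(\left(1 - 5\right) + \left(-3 + 6 \cdot 2\right)\right)^{2} = \left(\left(1 - 5\right) + \left(-3 + 12\right)\right)^{2} = \left(-4 + 9\right)^{2} = 5^{2} = 25$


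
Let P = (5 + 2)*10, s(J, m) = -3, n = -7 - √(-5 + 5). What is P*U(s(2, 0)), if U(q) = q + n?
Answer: -700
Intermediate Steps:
n = -7 (n = -7 - √0 = -7 - 1*0 = -7 + 0 = -7)
P = 70 (P = 7*10 = 70)
U(q) = -7 + q (U(q) = q - 7 = -7 + q)
P*U(s(2, 0)) = 70*(-7 - 3) = 70*(-10) = -700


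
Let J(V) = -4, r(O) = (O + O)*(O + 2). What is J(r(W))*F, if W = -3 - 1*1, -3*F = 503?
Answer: 2012/3 ≈ 670.67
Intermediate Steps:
F = -503/3 (F = -⅓*503 = -503/3 ≈ -167.67)
W = -4 (W = -3 - 1 = -4)
r(O) = 2*O*(2 + O) (r(O) = (2*O)*(2 + O) = 2*O*(2 + O))
J(r(W))*F = -4*(-503/3) = 2012/3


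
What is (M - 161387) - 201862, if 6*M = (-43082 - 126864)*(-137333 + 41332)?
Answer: 8156403226/3 ≈ 2.7188e+9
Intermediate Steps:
M = 8157492973/3 (M = ((-43082 - 126864)*(-137333 + 41332))/6 = (-169946*(-96001))/6 = (⅙)*16314985946 = 8157492973/3 ≈ 2.7192e+9)
(M - 161387) - 201862 = (8157492973/3 - 161387) - 201862 = 8157008812/3 - 201862 = 8156403226/3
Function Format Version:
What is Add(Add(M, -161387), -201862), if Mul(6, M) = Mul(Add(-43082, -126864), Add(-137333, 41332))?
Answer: Rational(8156403226, 3) ≈ 2.7188e+9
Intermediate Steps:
M = Rational(8157492973, 3) (M = Mul(Rational(1, 6), Mul(Add(-43082, -126864), Add(-137333, 41332))) = Mul(Rational(1, 6), Mul(-169946, -96001)) = Mul(Rational(1, 6), 16314985946) = Rational(8157492973, 3) ≈ 2.7192e+9)
Add(Add(M, -161387), -201862) = Add(Add(Rational(8157492973, 3), -161387), -201862) = Add(Rational(8157008812, 3), -201862) = Rational(8156403226, 3)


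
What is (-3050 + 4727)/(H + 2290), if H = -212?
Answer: 1677/2078 ≈ 0.80703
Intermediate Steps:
(-3050 + 4727)/(H + 2290) = (-3050 + 4727)/(-212 + 2290) = 1677/2078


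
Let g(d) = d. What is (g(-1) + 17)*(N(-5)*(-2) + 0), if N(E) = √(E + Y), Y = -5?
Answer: -32*I*√10 ≈ -101.19*I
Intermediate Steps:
N(E) = √(-5 + E) (N(E) = √(E - 5) = √(-5 + E))
(g(-1) + 17)*(N(-5)*(-2) + 0) = (-1 + 17)*(√(-5 - 5)*(-2) + 0) = 16*(√(-10)*(-2) + 0) = 16*((I*√10)*(-2) + 0) = 16*(-2*I*√10 + 0) = 16*(-2*I*√10) = -32*I*√10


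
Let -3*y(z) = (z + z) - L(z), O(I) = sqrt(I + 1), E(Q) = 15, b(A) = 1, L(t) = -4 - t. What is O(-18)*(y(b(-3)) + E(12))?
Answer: 38*I*sqrt(17)/3 ≈ 52.226*I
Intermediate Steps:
O(I) = sqrt(1 + I)
y(z) = -4/3 - z (y(z) = -((z + z) - (-4 - z))/3 = -(2*z + (4 + z))/3 = -(4 + 3*z)/3 = -4/3 - z)
O(-18)*(y(b(-3)) + E(12)) = sqrt(1 - 18)*((-4/3 - 1*1) + 15) = sqrt(-17)*((-4/3 - 1) + 15) = (I*sqrt(17))*(-7/3 + 15) = (I*sqrt(17))*(38/3) = 38*I*sqrt(17)/3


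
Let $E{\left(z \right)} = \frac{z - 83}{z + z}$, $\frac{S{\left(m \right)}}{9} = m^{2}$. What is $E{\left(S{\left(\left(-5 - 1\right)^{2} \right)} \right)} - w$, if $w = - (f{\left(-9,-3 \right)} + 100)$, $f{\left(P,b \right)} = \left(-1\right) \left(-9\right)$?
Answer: $\frac{2554333}{23328} \approx 109.5$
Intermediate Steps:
$f{\left(P,b \right)} = 9$
$S{\left(m \right)} = 9 m^{2}$
$E{\left(z \right)} = \frac{-83 + z}{2 z}$
$w = -109$ ($w = - (9 + 100) = \left(-1\right) 109 = -109$)
$E{\left(S{\left(\left(-5 - 1\right)^{2} \right)} \right)} - w = \frac{-83 + 9 \left(\left(-5 - 1\right)^{2}\right)^{2}}{2 \cdot 9 \left(\left(-5 - 1\right)^{2}\right)^{2}} - -109 = \frac{-83 + 9 \left(\left(-6\right)^{2}\right)^{2}}{2 \cdot 9 \left(\left(-6\right)^{2}\right)^{2}} + 109 = \frac{-83 + 9 \cdot 36^{2}}{2 \cdot 9 \cdot 36^{2}} + 109 = \frac{-83 + 9 \cdot 1296}{2 \cdot 9 \cdot 1296} + 109 = \frac{-83 + 11664}{2 \cdot 11664} + 109 = \frac{1}{2} \cdot \frac{1}{11664} \cdot 11581 + 109 = \frac{11581}{23328} + 109 = \frac{2554333}{23328}$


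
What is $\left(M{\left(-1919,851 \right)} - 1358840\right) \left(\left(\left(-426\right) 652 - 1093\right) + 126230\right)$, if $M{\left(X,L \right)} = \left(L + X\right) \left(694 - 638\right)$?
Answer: $216506964520$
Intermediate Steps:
$M{\left(X,L \right)} = 56 L + 56 X$ ($M{\left(X,L \right)} = \left(L + X\right) 56 = 56 L + 56 X$)
$\left(M{\left(-1919,851 \right)} - 1358840\right) \left(\left(\left(-426\right) 652 - 1093\right) + 126230\right) = \left(\left(56 \cdot 851 + 56 \left(-1919\right)\right) - 1358840\right) \left(\left(\left(-426\right) 652 - 1093\right) + 126230\right) = \left(\left(47656 - 107464\right) - 1358840\right) \left(\left(-277752 - 1093\right) + 126230\right) = \left(-59808 - 1358840\right) \left(-278845 + 126230\right) = \left(-1418648\right) \left(-152615\right) = 216506964520$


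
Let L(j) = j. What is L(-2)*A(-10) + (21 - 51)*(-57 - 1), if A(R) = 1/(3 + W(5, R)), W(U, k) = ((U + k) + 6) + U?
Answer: 15658/9 ≈ 1739.8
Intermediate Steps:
W(U, k) = 6 + k + 2*U (W(U, k) = (6 + U + k) + U = 6 + k + 2*U)
A(R) = 1/(19 + R) (A(R) = 1/(3 + (6 + R + 2*5)) = 1/(3 + (6 + R + 10)) = 1/(3 + (16 + R)) = 1/(19 + R))
L(-2)*A(-10) + (21 - 51)*(-57 - 1) = -2/(19 - 10) + (21 - 51)*(-57 - 1) = -2/9 - 30*(-58) = -2*1/9 + 1740 = -2/9 + 1740 = 15658/9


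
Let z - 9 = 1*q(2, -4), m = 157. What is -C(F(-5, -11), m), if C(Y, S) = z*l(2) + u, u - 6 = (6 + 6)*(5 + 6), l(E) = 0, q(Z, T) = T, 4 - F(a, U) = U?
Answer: -138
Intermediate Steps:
F(a, U) = 4 - U
u = 138 (u = 6 + (6 + 6)*(5 + 6) = 6 + 12*11 = 6 + 132 = 138)
z = 5 (z = 9 + 1*(-4) = 9 - 4 = 5)
C(Y, S) = 138 (C(Y, S) = 5*0 + 138 = 0 + 138 = 138)
-C(F(-5, -11), m) = -1*138 = -138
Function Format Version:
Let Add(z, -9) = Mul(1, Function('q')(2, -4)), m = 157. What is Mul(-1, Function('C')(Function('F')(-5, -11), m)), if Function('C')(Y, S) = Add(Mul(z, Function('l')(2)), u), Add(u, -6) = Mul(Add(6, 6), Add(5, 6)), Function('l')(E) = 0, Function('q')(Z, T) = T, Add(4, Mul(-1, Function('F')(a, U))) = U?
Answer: -138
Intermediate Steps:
Function('F')(a, U) = Add(4, Mul(-1, U))
u = 138 (u = Add(6, Mul(Add(6, 6), Add(5, 6))) = Add(6, Mul(12, 11)) = Add(6, 132) = 138)
z = 5 (z = Add(9, Mul(1, -4)) = Add(9, -4) = 5)
Function('C')(Y, S) = 138 (Function('C')(Y, S) = Add(Mul(5, 0), 138) = Add(0, 138) = 138)
Mul(-1, Function('C')(Function('F')(-5, -11), m)) = Mul(-1, 138) = -138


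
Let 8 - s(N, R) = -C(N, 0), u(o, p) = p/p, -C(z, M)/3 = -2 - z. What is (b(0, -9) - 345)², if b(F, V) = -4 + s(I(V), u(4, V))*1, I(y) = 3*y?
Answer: 173056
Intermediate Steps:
C(z, M) = 6 + 3*z (C(z, M) = -3*(-2 - z) = 6 + 3*z)
u(o, p) = 1
s(N, R) = 14 + 3*N (s(N, R) = 8 - (-1)*(6 + 3*N) = 8 - (-6 - 3*N) = 8 + (6 + 3*N) = 14 + 3*N)
b(F, V) = 10 + 9*V (b(F, V) = -4 + (14 + 3*(3*V))*1 = -4 + (14 + 9*V)*1 = -4 + (14 + 9*V) = 10 + 9*V)
(b(0, -9) - 345)² = ((10 + 9*(-9)) - 345)² = ((10 - 81) - 345)² = (-71 - 345)² = (-416)² = 173056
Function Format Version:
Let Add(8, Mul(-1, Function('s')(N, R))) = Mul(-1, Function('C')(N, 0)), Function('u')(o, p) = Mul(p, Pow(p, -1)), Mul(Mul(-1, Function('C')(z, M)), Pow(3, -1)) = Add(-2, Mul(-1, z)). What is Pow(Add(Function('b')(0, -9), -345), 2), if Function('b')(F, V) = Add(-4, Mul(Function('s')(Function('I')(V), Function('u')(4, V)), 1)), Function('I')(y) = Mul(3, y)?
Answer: 173056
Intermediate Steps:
Function('C')(z, M) = Add(6, Mul(3, z)) (Function('C')(z, M) = Mul(-3, Add(-2, Mul(-1, z))) = Add(6, Mul(3, z)))
Function('u')(o, p) = 1
Function('s')(N, R) = Add(14, Mul(3, N)) (Function('s')(N, R) = Add(8, Mul(-1, Mul(-1, Add(6, Mul(3, N))))) = Add(8, Mul(-1, Add(-6, Mul(-3, N)))) = Add(8, Add(6, Mul(3, N))) = Add(14, Mul(3, N)))
Function('b')(F, V) = Add(10, Mul(9, V)) (Function('b')(F, V) = Add(-4, Mul(Add(14, Mul(3, Mul(3, V))), 1)) = Add(-4, Mul(Add(14, Mul(9, V)), 1)) = Add(-4, Add(14, Mul(9, V))) = Add(10, Mul(9, V)))
Pow(Add(Function('b')(0, -9), -345), 2) = Pow(Add(Add(10, Mul(9, -9)), -345), 2) = Pow(Add(Add(10, -81), -345), 2) = Pow(Add(-71, -345), 2) = Pow(-416, 2) = 173056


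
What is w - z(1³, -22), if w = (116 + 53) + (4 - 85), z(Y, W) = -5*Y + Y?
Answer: 92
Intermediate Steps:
z(Y, W) = -4*Y
w = 88 (w = 169 - 81 = 88)
w - z(1³, -22) = 88 - (-4)*1³ = 88 - (-4) = 88 - 1*(-4) = 88 + 4 = 92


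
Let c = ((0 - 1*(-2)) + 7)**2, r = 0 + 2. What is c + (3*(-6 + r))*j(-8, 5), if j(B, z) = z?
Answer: 21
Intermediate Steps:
r = 2
c = 81 (c = ((0 + 2) + 7)**2 = (2 + 7)**2 = 9**2 = 81)
c + (3*(-6 + r))*j(-8, 5) = 81 + (3*(-6 + 2))*5 = 81 + (3*(-4))*5 = 81 - 12*5 = 81 - 60 = 21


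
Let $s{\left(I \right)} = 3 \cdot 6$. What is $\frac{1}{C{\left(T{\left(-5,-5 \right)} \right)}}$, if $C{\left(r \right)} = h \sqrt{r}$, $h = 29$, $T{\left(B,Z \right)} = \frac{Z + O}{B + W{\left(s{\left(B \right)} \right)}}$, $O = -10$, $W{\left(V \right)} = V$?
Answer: $- \frac{i \sqrt{195}}{435} \approx - 0.032102 i$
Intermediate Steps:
$s{\left(I \right)} = 18$
$T{\left(B,Z \right)} = \frac{-10 + Z}{18 + B}$ ($T{\left(B,Z \right)} = \frac{Z - 10}{B + 18} = \frac{-10 + Z}{18 + B}$)
$C{\left(r \right)} = 29 \sqrt{r}$
$\frac{1}{C{\left(T{\left(-5,-5 \right)} \right)}} = \frac{1}{29 \sqrt{\frac{-10 - 5}{18 - 5}}} = \frac{1}{29 \sqrt{\frac{1}{13} \left(-15\right)}} = \frac{1}{29 \sqrt{- \frac{15}{13}}} = \frac{1}{29 \frac{i \sqrt{195}}{13}} = \frac{1}{\frac{29}{13} i \sqrt{195}} = - \frac{i \sqrt{195}}{435}$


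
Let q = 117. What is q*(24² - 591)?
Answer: -1755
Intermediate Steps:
q*(24² - 591) = 117*(24² - 591) = 117*(576 - 591) = 117*(-15) = -1755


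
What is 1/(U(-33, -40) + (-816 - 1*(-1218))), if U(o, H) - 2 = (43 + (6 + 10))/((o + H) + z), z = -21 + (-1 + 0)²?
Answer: 93/37513 ≈ 0.0024791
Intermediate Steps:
z = -20 (z = -21 + (-1)² = -21 + 1 = -20)
U(o, H) = 2 + 59/(-20 + H + o) (U(o, H) = 2 + (43 + (6 + 10))/((o + H) - 20) = 2 + (43 + 16)/((H + o) - 20) = 2 + 59/(-20 + H + o))
1/(U(-33, -40) + (-816 - 1*(-1218))) = 1/((19 + 2*(-40) + 2*(-33))/(-20 - 40 - 33) + (-816 - 1*(-1218))) = 1/((19 - 80 - 66)/(-93) + (-816 + 1218)) = 1/(-1/93*(-127) + 402) = 1/(127/93 + 402) = 1/(37513/93) = 93/37513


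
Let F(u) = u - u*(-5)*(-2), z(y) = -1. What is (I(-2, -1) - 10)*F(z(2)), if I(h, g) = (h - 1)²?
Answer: -9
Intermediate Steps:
I(h, g) = (-1 + h)²
F(u) = -9*u (F(u) = u - (-5*u)*(-2) = u - 10*u = -9*u)
(I(-2, -1) - 10)*F(z(2)) = ((-1 - 2)² - 10)*(-9*(-1)) = ((-3)² - 10)*9 = (9 - 10)*9 = -1*9 = -9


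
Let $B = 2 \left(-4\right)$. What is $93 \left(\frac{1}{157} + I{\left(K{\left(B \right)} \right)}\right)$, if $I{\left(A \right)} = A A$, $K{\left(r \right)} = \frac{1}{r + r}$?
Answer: $\frac{38409}{40192} \approx 0.95564$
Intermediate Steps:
$B = -8$
$K{\left(r \right)} = \frac{1}{2 r}$
$I{\left(A \right)} = A^{2}$
$93 \left(\frac{1}{157} + I{\left(K{\left(B \right)} \right)}\right) = 93 \left(\frac{1}{157} + \left(\frac{1}{2 \left(-8\right)}\right)^{2}\right) = 93 \left(\frac{1}{157} + \left(\frac{1}{2} \left(- \frac{1}{8}\right)\right)^{2}\right) = 93 \left(\frac{1}{157} + \left(- \frac{1}{16}\right)^{2}\right) = 93 \left(\frac{1}{157} + \frac{1}{256}\right) = 93 \cdot \frac{413}{40192} = \frac{38409}{40192}$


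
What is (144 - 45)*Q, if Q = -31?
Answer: -3069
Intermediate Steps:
(144 - 45)*Q = (144 - 45)*(-31) = 99*(-31) = -3069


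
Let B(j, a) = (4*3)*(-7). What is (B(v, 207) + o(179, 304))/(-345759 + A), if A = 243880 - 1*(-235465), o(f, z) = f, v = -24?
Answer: 95/133586 ≈ 0.00071115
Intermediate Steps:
B(j, a) = -84 (B(j, a) = 12*(-7) = -84)
A = 479345 (A = 243880 + 235465 = 479345)
(B(v, 207) + o(179, 304))/(-345759 + A) = (-84 + 179)/(-345759 + 479345) = 95/133586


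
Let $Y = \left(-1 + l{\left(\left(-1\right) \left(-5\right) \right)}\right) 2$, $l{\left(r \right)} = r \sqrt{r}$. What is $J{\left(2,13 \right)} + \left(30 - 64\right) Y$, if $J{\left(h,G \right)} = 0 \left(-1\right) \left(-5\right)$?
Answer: $68 - 340 \sqrt{5} \approx -692.26$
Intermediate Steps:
$J{\left(h,G \right)} = 0$ ($J{\left(h,G \right)} = 0 \left(-5\right) = 0$)
$l{\left(r \right)} = r^{\frac{3}{2}}$
$Y = -2 + 10 \sqrt{5}$ ($Y = \left(-1 + \left(\left(-1\right) \left(-5\right)\right)^{\frac{3}{2}}\right) 2 = \left(-1 + 5^{\frac{3}{2}}\right) 2 = \left(-1 + 5 \sqrt{5}\right) 2 = -2 + 10 \sqrt{5} \approx 20.361$)
$J{\left(2,13 \right)} + \left(30 - 64\right) Y = 0 + \left(30 - 64\right) \left(-2 + 10 \sqrt{5}\right) = 0 - 34 \left(-2 + 10 \sqrt{5}\right) = 0 + \left(68 - 340 \sqrt{5}\right) = 68 - 340 \sqrt{5}$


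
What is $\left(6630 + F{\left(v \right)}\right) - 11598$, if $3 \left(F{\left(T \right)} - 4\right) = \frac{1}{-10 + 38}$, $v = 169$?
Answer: $- \frac{416975}{84} \approx -4964.0$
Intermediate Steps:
$F{\left(T \right)} = \frac{337}{84}$ ($F{\left(T \right)} = 4 + \frac{1}{3 \left(-10 + 38\right)} = 4 + \frac{1}{3 \cdot 28} = 4 + \frac{1}{3} \cdot \frac{1}{28} = 4 + \frac{1}{84} = \frac{337}{84}$)
$\left(6630 + F{\left(v \right)}\right) - 11598 = \left(6630 + \frac{337}{84}\right) - 11598 = \frac{557257}{84} - 11598 = - \frac{416975}{84}$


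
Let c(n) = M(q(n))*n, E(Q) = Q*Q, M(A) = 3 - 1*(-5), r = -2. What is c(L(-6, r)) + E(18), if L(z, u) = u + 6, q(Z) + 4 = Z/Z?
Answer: 356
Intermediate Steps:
q(Z) = -3 (q(Z) = -4 + Z/Z = -4 + 1 = -3)
M(A) = 8 (M(A) = 3 + 5 = 8)
L(z, u) = 6 + u
E(Q) = Q²
c(n) = 8*n
c(L(-6, r)) + E(18) = 8*(6 - 2) + 18² = 8*4 + 324 = 32 + 324 = 356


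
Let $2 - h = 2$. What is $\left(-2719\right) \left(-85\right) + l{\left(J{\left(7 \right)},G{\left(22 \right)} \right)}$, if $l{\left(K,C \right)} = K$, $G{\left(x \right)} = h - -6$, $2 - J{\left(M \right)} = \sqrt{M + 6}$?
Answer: $231117 - \sqrt{13} \approx 2.3111 \cdot 10^{5}$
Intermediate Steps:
$h = 0$ ($h = 2 - 2 = 0$)
$J{\left(M \right)} = 2 - \sqrt{6 + M}$ ($J{\left(M \right)} = 2 - \sqrt{M + 6} = 2 - \sqrt{6 + M}$)
$G{\left(x \right)} = 6$ ($G{\left(x \right)} = 0 - -6 = 0 + 6 = 6$)
$\left(-2719\right) \left(-85\right) + l{\left(J{\left(7 \right)},G{\left(22 \right)} \right)} = \left(-2719\right) \left(-85\right) + \left(2 - \sqrt{6 + 7}\right) = 231115 + \left(2 - \sqrt{13}\right) = 231117 - \sqrt{13}$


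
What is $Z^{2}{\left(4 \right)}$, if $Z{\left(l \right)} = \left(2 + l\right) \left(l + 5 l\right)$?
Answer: $20736$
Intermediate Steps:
$Z{\left(l \right)} = 6 l \left(2 + l\right)$ ($Z{\left(l \right)} = \left(2 + l\right) 6 l = 6 l \left(2 + l\right)$)
$Z^{2}{\left(4 \right)} = \left(6 \cdot 4 \left(2 + 4\right)\right)^{2} = \left(6 \cdot 4 \cdot 6\right)^{2} = 144^{2} = 20736$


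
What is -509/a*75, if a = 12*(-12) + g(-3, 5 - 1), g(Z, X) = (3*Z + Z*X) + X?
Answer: 38175/161 ≈ 237.11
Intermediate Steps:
g(Z, X) = X + 3*Z + X*Z (g(Z, X) = (3*Z + X*Z) + X = X + 3*Z + X*Z)
a = -161 (a = 12*(-12) + ((5 - 1) + 3*(-3) + (5 - 1)*(-3)) = -144 + (4 - 9 + 4*(-3)) = -144 + (4 - 9 - 12) = -144 - 17 = -161)
-509/a*75 = -509/(-161)*75 = -509*(-1/161)*75 = (509/161)*75 = 38175/161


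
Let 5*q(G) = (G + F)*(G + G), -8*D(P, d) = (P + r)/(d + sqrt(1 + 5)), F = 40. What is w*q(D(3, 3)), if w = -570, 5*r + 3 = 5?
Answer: 304589/80 - 252909*sqrt(6)/200 ≈ 709.87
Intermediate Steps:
r = 2/5 (r = -3/5 + (1/5)*5 = -3/5 + 1 = 2/5 ≈ 0.40000)
D(P, d) = -(2/5 + P)/(8*(d + sqrt(6))) (D(P, d) = -(P + 2/5)/(8*(d + sqrt(1 + 5))) = -(2/5 + P)/(8*(d + sqrt(6))))
q(G) = 2*G*(40 + G)/5 (q(G) = ((G + 40)*(G + G))/5 = ((40 + G)*(2*G))/5 = (2*G*(40 + G))/5 = 2*G*(40 + G)/5)
w*q(D(3, 3)) = -228*(-1/20 - 1/8*3)/(3 + sqrt(6))*(40 + (-1/20 - 1/8*3)/(3 + sqrt(6))) = -228*(-1/20 - 3/8)/(3 + sqrt(6))*(40 + (-1/20 - 3/8)/(3 + sqrt(6))) = -228*-17/40/(3 + sqrt(6))*(40 - 17/40/(3 + sqrt(6))) = -228*(-17/(40*(3 + sqrt(6))))*(40 - 17/(40*(3 + sqrt(6)))) = -(-969)*(40 - 17/(40*(3 + sqrt(6))))/(10*(3 + sqrt(6))) = 969*(40 - 17/(40*(3 + sqrt(6))))/(10*(3 + sqrt(6)))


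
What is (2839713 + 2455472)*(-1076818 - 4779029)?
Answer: -31007793196695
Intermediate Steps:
(2839713 + 2455472)*(-1076818 - 4779029) = 5295185*(-5855847) = -31007793196695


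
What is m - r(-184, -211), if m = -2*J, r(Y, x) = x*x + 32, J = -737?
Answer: -43079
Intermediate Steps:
r(Y, x) = 32 + x**2 (r(Y, x) = x**2 + 32 = 32 + x**2)
m = 1474 (m = -2*(-737) = 1474)
m - r(-184, -211) = 1474 - (32 + (-211)**2) = 1474 - (32 + 44521) = 1474 - 1*44553 = 1474 - 44553 = -43079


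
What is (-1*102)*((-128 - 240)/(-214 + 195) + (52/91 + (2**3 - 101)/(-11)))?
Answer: -4237182/1463 ≈ -2896.2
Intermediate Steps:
(-1*102)*((-128 - 240)/(-214 + 195) + (52/91 + (2**3 - 101)/(-11))) = -102*(-368/(-19) + (52*(1/91) + (8 - 101)*(-1/11))) = -102*(-368*(-1/19) + (4/7 - 93*(-1/11))) = -102*(368/19 + (4/7 + 93/11)) = -102*(368/19 + 695/77) = -102*41541/1463 = -4237182/1463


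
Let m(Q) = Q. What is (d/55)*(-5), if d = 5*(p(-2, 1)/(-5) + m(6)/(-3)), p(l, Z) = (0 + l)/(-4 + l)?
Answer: 31/33 ≈ 0.93939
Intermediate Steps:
p(l, Z) = l/(-4 + l)
d = -31/3 (d = 5*(-2/(-4 - 2)/(-5) + 6/(-3)) = 5*(-2/(-6)*(-1/5) + 6*(-1/3)) = 5*(-2*(-1/6)*(-1/5) - 2) = 5*((1/3)*(-1/5) - 2) = 5*(-1/15 - 2) = 5*(-31/15) = -31/3 ≈ -10.333)
(d/55)*(-5) = -31/3/55*(-5) = -31/3*1/55*(-5) = -31/165*(-5) = 31/33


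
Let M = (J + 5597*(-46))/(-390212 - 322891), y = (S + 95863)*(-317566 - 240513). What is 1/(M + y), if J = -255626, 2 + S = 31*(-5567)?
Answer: 713103/30530498446267180 ≈ 2.3357e-11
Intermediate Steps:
S = -172579 (S = -2 + 31*(-5567) = -2 - 172577 = -172579)
y = 42813588564 (y = (-172579 + 95863)*(-317566 - 240513) = -76716*(-558079) = 42813588564)
M = 513088/713103 (M = (-255626 + 5597*(-46))/(-390212 - 322891) = (-255626 - 257462)/(-713103) = -513088*(-1/713103) = 513088/713103 ≈ 0.71951)
1/(M + y) = 1/(513088/713103 + 42813588564) = 1/(30530498446267180/713103) = 713103/30530498446267180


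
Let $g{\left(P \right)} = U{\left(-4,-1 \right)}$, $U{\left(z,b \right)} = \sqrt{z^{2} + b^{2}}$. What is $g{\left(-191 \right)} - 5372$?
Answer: $-5372 + \sqrt{17} \approx -5367.9$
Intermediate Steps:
$U{\left(z,b \right)} = \sqrt{b^{2} + z^{2}}$
$g{\left(P \right)} = \sqrt{17}$ ($g{\left(P \right)} = \sqrt{\left(-1\right)^{2} + \left(-4\right)^{2}} = \sqrt{1 + 16} = \sqrt{17}$)
$g{\left(-191 \right)} - 5372 = \sqrt{17} - 5372 = -5372 + \sqrt{17}$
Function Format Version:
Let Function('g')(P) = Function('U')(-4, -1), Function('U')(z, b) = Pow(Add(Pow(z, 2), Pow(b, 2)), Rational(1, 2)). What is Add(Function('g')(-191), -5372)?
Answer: Add(-5372, Pow(17, Rational(1, 2))) ≈ -5367.9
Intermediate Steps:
Function('U')(z, b) = Pow(Add(Pow(b, 2), Pow(z, 2)), Rational(1, 2))
Function('g')(P) = Pow(17, Rational(1, 2)) (Function('g')(P) = Pow(Add(Pow(-1, 2), Pow(-4, 2)), Rational(1, 2)) = Pow(Add(1, 16), Rational(1, 2)) = Pow(17, Rational(1, 2)))
Add(Function('g')(-191), -5372) = Add(Pow(17, Rational(1, 2)), -5372) = Add(-5372, Pow(17, Rational(1, 2)))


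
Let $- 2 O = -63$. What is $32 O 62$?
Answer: $62496$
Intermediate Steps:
$O = \frac{63}{2}$ ($O = \left(- \frac{1}{2}\right) \left(-63\right) = \frac{63}{2} \approx 31.5$)
$32 O 62 = 32 \cdot \frac{63}{2} \cdot 62 = 1008 \cdot 62 = 62496$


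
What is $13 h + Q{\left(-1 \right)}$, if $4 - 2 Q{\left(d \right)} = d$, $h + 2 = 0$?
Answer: $- \frac{47}{2} \approx -23.5$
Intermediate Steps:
$h = -2$ ($h = -2 + 0 = -2$)
$Q{\left(d \right)} = 2 - \frac{d}{2}$
$13 h + Q{\left(-1 \right)} = 13 \left(-2\right) + \left(2 - - \frac{1}{2}\right) = -26 + \left(2 + \frac{1}{2}\right) = -26 + \frac{5}{2} = - \frac{47}{2}$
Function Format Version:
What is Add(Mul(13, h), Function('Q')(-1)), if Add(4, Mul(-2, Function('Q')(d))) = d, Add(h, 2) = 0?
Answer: Rational(-47, 2) ≈ -23.500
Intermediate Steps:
h = -2 (h = Add(-2, 0) = -2)
Function('Q')(d) = Add(2, Mul(Rational(-1, 2), d))
Add(Mul(13, h), Function('Q')(-1)) = Add(Mul(13, -2), Add(2, Mul(Rational(-1, 2), -1))) = Add(-26, Add(2, Rational(1, 2))) = Add(-26, Rational(5, 2)) = Rational(-47, 2)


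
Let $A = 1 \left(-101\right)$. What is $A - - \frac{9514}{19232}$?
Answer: $- \frac{966459}{9616} \approx -100.51$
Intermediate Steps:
$A = -101$
$A - - \frac{9514}{19232} = -101 - - \frac{9514}{19232} = -101 - \left(-9514\right) \frac{1}{19232} = -101 - - \frac{4757}{9616} = -101 + \frac{4757}{9616} = - \frac{966459}{9616}$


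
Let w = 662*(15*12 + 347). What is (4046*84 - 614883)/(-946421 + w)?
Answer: 275019/597547 ≈ 0.46025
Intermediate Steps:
w = 348874 (w = 662*(180 + 347) = 662*527 = 348874)
(4046*84 - 614883)/(-946421 + w) = (4046*84 - 614883)/(-946421 + 348874) = (339864 - 614883)/(-597547) = -275019*(-1/597547) = 275019/597547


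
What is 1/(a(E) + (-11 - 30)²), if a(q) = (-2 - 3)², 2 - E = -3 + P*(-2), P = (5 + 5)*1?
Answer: 1/1706 ≈ 0.00058617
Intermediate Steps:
P = 10 (P = 10*1 = 10)
E = 25 (E = 2 - (-3 + 10*(-2)) = 2 - (-3 - 20) = 2 - 1*(-23) = 2 + 23 = 25)
a(q) = 25 (a(q) = (-5)² = 25)
1/(a(E) + (-11 - 30)²) = 1/(25 + (-11 - 30)²) = 1/(25 + (-41)²) = 1/(25 + 1681) = 1/1706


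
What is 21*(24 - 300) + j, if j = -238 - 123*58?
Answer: -13168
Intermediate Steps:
j = -7372 (j = -238 - 7134 = -7372)
21*(24 - 300) + j = 21*(24 - 300) - 7372 = 21*(-276) - 7372 = -5796 - 7372 = -13168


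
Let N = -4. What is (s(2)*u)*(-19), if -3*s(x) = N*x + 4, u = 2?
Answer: -152/3 ≈ -50.667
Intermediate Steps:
s(x) = -4/3 + 4*x/3 (s(x) = -(-4*x + 4)/3 = -(4 - 4*x)/3 = -4/3 + 4*x/3)
(s(2)*u)*(-19) = ((-4/3 + (4/3)*2)*2)*(-19) = ((-4/3 + 8/3)*2)*(-19) = ((4/3)*2)*(-19) = (8/3)*(-19) = -152/3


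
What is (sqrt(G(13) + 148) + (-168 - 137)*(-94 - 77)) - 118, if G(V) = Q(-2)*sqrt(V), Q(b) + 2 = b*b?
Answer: 52037 + sqrt(148 + 2*sqrt(13)) ≈ 52049.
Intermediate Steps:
Q(b) = -2 + b**2 (Q(b) = -2 + b*b = -2 + b**2)
G(V) = 2*sqrt(V) (G(V) = (-2 + (-2)**2)*sqrt(V) = (-2 + 4)*sqrt(V) = 2*sqrt(V))
(sqrt(G(13) + 148) + (-168 - 137)*(-94 - 77)) - 118 = (sqrt(2*sqrt(13) + 148) + (-168 - 137)*(-94 - 77)) - 118 = (sqrt(148 + 2*sqrt(13)) - 305*(-171)) - 118 = (sqrt(148 + 2*sqrt(13)) + 52155) - 118 = (52155 + sqrt(148 + 2*sqrt(13))) - 118 = 52037 + sqrt(148 + 2*sqrt(13))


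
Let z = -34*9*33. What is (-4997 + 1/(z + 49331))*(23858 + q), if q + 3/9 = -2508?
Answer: -4185544505900/39233 ≈ -1.0668e+8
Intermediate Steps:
q = -7525/3 (q = -⅓ - 2508 = -7525/3 ≈ -2508.3)
z = -10098 (z = -306*33 = -10098)
(-4997 + 1/(z + 49331))*(23858 + q) = (-4997 + 1/(-10098 + 49331))*(23858 - 7525/3) = (-4997 + 1/39233)*(64049/3) = -196047300/39233*64049/3 = -4185544505900/39233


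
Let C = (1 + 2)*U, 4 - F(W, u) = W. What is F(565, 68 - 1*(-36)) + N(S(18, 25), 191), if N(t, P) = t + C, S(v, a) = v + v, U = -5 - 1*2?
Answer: -546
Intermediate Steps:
U = -7 (U = -5 - 2 = -7)
F(W, u) = 4 - W
S(v, a) = 2*v
C = -21 (C = (1 + 2)*(-7) = 3*(-7) = -21)
N(t, P) = -21 + t (N(t, P) = t - 21 = -21 + t)
F(565, 68 - 1*(-36)) + N(S(18, 25), 191) = (4 - 1*565) + (-21 + 2*18) = (4 - 565) + (-21 + 36) = -561 + 15 = -546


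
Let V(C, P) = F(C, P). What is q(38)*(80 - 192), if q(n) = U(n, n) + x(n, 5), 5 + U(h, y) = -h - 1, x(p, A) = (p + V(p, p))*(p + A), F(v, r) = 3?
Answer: -192528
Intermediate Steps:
V(C, P) = 3
x(p, A) = (3 + p)*(A + p) (x(p, A) = (p + 3)*(p + A) = (3 + p)*(A + p))
U(h, y) = -6 - h (U(h, y) = -5 + (-h - 1) = -5 + (-1 - h) = -6 - h)
q(n) = 9 + n**2 + 7*n (q(n) = (-6 - n) + (n**2 + 3*5 + 3*n + 5*n) = (-6 - n) + (n**2 + 15 + 3*n + 5*n) = (-6 - n) + (15 + n**2 + 8*n) = 9 + n**2 + 7*n)
q(38)*(80 - 192) = (9 + 38**2 + 7*38)*(80 - 192) = (9 + 1444 + 266)*(-112) = 1719*(-112) = -192528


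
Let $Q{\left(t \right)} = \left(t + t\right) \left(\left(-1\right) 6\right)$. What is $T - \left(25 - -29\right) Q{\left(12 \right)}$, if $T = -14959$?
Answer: $-7183$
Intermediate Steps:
$Q{\left(t \right)} = - 12 t$ ($Q{\left(t \right)} = 2 t \left(-6\right) = - 12 t$)
$T - \left(25 - -29\right) Q{\left(12 \right)} = -14959 - \left(25 - -29\right) \left(\left(-12\right) 12\right) = -14959 - \left(25 + 29\right) \left(-144\right) = -14959 - 54 \left(-144\right) = -14959 - -7776 = -14959 + 7776 = -7183$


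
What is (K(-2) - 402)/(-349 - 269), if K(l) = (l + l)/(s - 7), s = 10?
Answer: 605/927 ≈ 0.65264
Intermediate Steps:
K(l) = 2*l/3 (K(l) = (l + l)/(10 - 7) = (2*l)/3 = (2*l)*(⅓) = 2*l/3)
(K(-2) - 402)/(-349 - 269) = ((⅔)*(-2) - 402)/(-349 - 269) = (-4/3 - 402)/(-618) = -1210/3*(-1/618) = 605/927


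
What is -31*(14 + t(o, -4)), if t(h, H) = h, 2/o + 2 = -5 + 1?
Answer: -1271/3 ≈ -423.67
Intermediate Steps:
o = -⅓ (o = 2/(-2 + (-5 + 1)) = 2/(-2 - 4) = 2/(-6) = 2*(-⅙) = -⅓ ≈ -0.33333)
-31*(14 + t(o, -4)) = -31*(14 - ⅓) = -31*41/3 = -1271/3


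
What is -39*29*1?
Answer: -1131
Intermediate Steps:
-39*29*1 = -1131*1 = -1131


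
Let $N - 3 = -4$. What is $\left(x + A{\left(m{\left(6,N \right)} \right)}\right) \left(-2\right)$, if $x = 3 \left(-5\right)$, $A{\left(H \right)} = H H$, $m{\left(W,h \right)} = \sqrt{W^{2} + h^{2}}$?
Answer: $-44$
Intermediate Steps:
$N = -1$ ($N = 3 - 4 = -1$)
$A{\left(H \right)} = H^{2}$
$x = -15$
$\left(x + A{\left(m{\left(6,N \right)} \right)}\right) \left(-2\right) = \left(-15 + \left(\sqrt{6^{2} + \left(-1\right)^{2}}\right)^{2}\right) \left(-2\right) = \left(-15 + \left(\sqrt{36 + 1}\right)^{2}\right) \left(-2\right) = \left(-15 + \left(\sqrt{37}\right)^{2}\right) \left(-2\right) = \left(-15 + 37\right) \left(-2\right) = 22 \left(-2\right) = -44$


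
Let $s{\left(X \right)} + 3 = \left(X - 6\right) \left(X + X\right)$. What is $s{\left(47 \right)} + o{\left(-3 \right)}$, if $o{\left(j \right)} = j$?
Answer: $3848$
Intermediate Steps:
$s{\left(X \right)} = -3 + 2 X \left(-6 + X\right)$ ($s{\left(X \right)} = -3 + \left(X - 6\right) \left(X + X\right) = -3 + \left(-6 + X\right) 2 X = -3 + 2 X \left(-6 + X\right)$)
$s{\left(47 \right)} + o{\left(-3 \right)} = \left(-3 - 564 + 2 \cdot 47^{2}\right) - 3 = \left(-3 - 564 + 2 \cdot 2209\right) - 3 = \left(-3 - 564 + 4418\right) - 3 = 3851 - 3 = 3848$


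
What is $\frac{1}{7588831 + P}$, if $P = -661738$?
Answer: $\frac{1}{6927093} \approx 1.4436 \cdot 10^{-7}$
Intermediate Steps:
$\frac{1}{7588831 + P} = \frac{1}{7588831 - 661738} = \frac{1}{6927093}$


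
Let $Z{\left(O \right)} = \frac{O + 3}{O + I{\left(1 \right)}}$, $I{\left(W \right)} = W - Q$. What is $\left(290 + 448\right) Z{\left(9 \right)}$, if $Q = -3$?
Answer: $\frac{8856}{13} \approx 681.23$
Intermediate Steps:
$I{\left(W \right)} = 3 + W$ ($I{\left(W \right)} = W - -3 = W + 3 = 3 + W$)
$Z{\left(O \right)} = \frac{3 + O}{4 + O}$ ($Z{\left(O \right)} = \frac{O + 3}{O + \left(3 + 1\right)} = \frac{3 + O}{O + 4} = \frac{3 + O}{4 + O}$)
$\left(290 + 448\right) Z{\left(9 \right)} = \left(290 + 448\right) \frac{3 + 9}{4 + 9} = 738 \cdot \frac{1}{13} \cdot 12 = 738 \cdot \frac{12}{13} = \frac{8856}{13}$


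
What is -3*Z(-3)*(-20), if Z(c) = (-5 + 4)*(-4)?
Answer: 240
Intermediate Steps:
Z(c) = 4 (Z(c) = -1*(-4) = 4)
-3*Z(-3)*(-20) = -3*4*(-20) = -12*(-20) = 240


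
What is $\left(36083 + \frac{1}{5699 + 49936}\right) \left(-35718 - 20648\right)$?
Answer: $- \frac{113153488376396}{55635} \approx -2.0339 \cdot 10^{9}$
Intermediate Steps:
$\left(36083 + \frac{1}{5699 + 49936}\right) \left(-35718 - 20648\right) = \left(36083 + \frac{1}{55635}\right) \left(-56366\right) = \frac{2007477706}{55635} \left(-56366\right) = - \frac{113153488376396}{55635}$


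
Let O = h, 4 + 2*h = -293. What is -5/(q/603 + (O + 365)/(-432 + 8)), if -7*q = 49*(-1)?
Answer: 2556720/255163 ≈ 10.020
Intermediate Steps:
h = -297/2 (h = -2 + (1/2)*(-293) = -2 - 293/2 = -297/2 ≈ -148.50)
q = 7 (q = -7*(-1) = -1/7*(-49) = 7)
O = -297/2 ≈ -148.50
-5/(q/603 + (O + 365)/(-432 + 8)) = -5/(7/603 + (-297/2 + 365)/(-432 + 8)) = -5/(7*(1/603) + (433/2)/(-424)) = -5/(7/603 + (433/2)*(-1/424)) = -5/(7/603 - 433/848) = -5/(-255163/511344) = -5*(-511344/255163) = 2556720/255163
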